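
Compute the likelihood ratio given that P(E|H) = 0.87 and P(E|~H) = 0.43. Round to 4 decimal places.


LR = P(E|H) / P(E|~H)
= 0.87 / 0.43 = 2.0233

2.0233


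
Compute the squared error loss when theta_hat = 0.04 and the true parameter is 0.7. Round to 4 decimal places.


L = (theta_hat - theta_true)^2
= (0.04 - 0.7)^2
= -0.66^2 = 0.4356

0.4356


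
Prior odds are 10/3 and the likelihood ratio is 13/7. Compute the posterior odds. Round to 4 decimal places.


Posterior odds = prior odds * likelihood ratio
= (10/3) * (13/7)
= 130 / 21
= 6.1905

6.1905


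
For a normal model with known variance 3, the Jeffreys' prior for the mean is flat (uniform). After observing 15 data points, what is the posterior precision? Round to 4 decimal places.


Jeffreys' prior for normal mean (known variance) is flat.
Prior precision = 0.
Posterior precision = prior_prec + n/sigma^2 = 0 + 15/3
= 5.0

5.0


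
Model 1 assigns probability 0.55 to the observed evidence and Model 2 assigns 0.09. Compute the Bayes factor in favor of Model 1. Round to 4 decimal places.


BF = P(data|M1) / P(data|M2)
= 0.55 / 0.09 = 6.1111

6.1111


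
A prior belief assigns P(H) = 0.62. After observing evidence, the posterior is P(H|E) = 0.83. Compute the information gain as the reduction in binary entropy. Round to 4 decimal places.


H(prior) = -0.62*log2(0.62) - 0.38*log2(0.38)
= 0.958
H(post) = -0.83*log2(0.83) - 0.17*log2(0.17)
= 0.6577
IG = 0.958 - 0.6577 = 0.3003

0.3003


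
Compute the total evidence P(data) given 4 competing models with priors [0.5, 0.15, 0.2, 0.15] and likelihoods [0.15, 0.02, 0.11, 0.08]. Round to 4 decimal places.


Marginal likelihood = sum P(model_i) * P(data|model_i)
Model 1: 0.5 * 0.15 = 0.075
Model 2: 0.15 * 0.02 = 0.003
Model 3: 0.2 * 0.11 = 0.022
Model 4: 0.15 * 0.08 = 0.012
Total = 0.112

0.112


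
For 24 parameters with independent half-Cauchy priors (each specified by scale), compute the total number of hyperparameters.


A half-Cauchy prior has 1 hyperparameter per parameter.
Total = 24 * 1 = 24

24


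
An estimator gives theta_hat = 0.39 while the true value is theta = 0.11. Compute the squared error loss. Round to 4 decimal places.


The squared error loss is (theta_hat - theta)^2
= (0.39 - 0.11)^2
= (0.28)^2 = 0.0784

0.0784


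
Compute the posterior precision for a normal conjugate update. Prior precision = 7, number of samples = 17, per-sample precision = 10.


tau_post = tau_0 + n * tau
= 7 + 17 * 10 = 177

177


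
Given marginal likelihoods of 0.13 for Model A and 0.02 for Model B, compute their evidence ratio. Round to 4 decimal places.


Ratio = ML(A) / ML(B) = 0.13/0.02
= 6.5

6.5


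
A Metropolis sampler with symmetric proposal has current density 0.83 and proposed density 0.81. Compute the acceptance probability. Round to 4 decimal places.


For symmetric proposals, acceptance = min(1, pi(x*)/pi(x))
= min(1, 0.81/0.83)
= min(1, 0.9759) = 0.9759

0.9759


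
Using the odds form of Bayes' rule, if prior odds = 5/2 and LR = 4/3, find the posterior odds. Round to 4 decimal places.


Bayes' rule in odds form: posterior odds = prior odds * LR
= (5 * 4) / (2 * 3)
= 20/6 = 3.3333

3.3333


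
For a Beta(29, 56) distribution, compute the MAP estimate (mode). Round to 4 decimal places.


MAP = mode = (a-1)/(a+b-2)
= (29-1)/(29+56-2)
= 28/83 = 0.3373

0.3373


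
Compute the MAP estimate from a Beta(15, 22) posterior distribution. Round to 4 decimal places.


MAP = mode of Beta distribution
= (alpha - 1)/(alpha + beta - 2)
= (15-1)/(15+22-2)
= 14/35 = 0.4

0.4


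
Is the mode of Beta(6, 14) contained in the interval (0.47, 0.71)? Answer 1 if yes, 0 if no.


Mode = (a-1)/(a+b-2) = 5/18 = 0.2778
Interval: (0.47, 0.71)
Contains mode? 0

0


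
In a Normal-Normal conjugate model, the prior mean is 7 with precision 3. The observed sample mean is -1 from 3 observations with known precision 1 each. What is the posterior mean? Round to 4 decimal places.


Posterior precision = tau0 + n*tau = 3 + 3*1 = 6
Posterior mean = (tau0*mu0 + n*tau*xbar) / posterior_precision
= (3*7 + 3*1*-1) / 6
= 18 / 6 = 3.0

3.0


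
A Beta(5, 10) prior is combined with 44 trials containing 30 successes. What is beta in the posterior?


In conjugate updating:
beta_posterior = beta_prior + (n - k)
= 10 + (44 - 30)
= 10 + 14 = 24

24


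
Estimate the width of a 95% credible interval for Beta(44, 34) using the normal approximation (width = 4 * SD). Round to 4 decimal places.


For Beta(a,b): Var = ab/((a+b)^2(a+b+1))
Var = 0.0031, SD = 0.0558
Approximate 95% CI width = 4 * 0.0558 = 0.2232

0.2232


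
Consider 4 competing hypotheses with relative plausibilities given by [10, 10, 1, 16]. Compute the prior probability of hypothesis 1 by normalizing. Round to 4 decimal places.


Sum of weights = 10 + 10 + 1 + 16 = 37
Normalized prior for H1 = 10 / 37
= 0.2703

0.2703


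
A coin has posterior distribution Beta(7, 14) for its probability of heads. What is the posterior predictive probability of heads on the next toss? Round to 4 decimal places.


Posterior predictive = E[theta] = alpha/(alpha+beta)
= 7/21
= 0.3333

0.3333


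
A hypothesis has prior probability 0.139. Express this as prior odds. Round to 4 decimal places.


Odds = P(H) / P(not H) = 0.139 / 0.861
= 0.1614

0.1614


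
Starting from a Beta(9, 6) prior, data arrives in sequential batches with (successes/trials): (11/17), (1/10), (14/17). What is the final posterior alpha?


In sequential Bayesian updating, we sum all successes.
Total successes = 26
Final alpha = 9 + 26 = 35

35


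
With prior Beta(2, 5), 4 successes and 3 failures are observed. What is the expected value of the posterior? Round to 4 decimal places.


Posterior = Beta(6, 8)
E[theta] = alpha/(alpha+beta)
= 6/14 = 0.4286

0.4286


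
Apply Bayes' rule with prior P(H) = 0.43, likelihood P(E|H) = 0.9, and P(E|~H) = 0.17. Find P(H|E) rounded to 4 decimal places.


Step 1: Compute marginal P(E) = P(E|H)P(H) + P(E|~H)P(~H)
= 0.9*0.43 + 0.17*0.57 = 0.4839
Step 2: P(H|E) = P(E|H)P(H)/P(E) = 0.387/0.4839
= 0.7998

0.7998


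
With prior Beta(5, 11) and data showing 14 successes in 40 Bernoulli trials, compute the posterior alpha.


Conjugate update: alpha_posterior = alpha_prior + k
= 5 + 14 = 19

19


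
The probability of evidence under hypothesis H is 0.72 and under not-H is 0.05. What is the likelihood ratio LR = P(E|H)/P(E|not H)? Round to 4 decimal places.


LR = 0.72 / 0.05
= 14.4

14.4


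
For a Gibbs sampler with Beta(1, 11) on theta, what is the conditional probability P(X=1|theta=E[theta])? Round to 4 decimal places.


E[theta] = 1/(1+11) = 0.0833
P(X=1|theta) = theta = 0.0833

0.0833


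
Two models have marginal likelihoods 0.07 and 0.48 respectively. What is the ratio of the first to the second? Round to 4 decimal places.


Evidence ratio = 0.07 / 0.48
= 0.1458

0.1458


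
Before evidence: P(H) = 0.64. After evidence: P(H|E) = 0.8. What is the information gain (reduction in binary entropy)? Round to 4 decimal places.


Prior entropy = 0.9427
Posterior entropy = 0.7219
Information gain = 0.9427 - 0.7219 = 0.2208

0.2208


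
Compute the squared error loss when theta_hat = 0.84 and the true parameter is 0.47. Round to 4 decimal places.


L = (theta_hat - theta_true)^2
= (0.84 - 0.47)^2
= 0.37^2 = 0.1369

0.1369


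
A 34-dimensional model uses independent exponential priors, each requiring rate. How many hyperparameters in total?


Per parameter: 1 (rate).
Total = 34 * 1 = 34

34


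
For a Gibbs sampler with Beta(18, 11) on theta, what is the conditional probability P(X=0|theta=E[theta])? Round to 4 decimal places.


E[theta] = 18/(18+11) = 0.6207
P(X=0|theta) = 1 - theta = 0.3793

0.3793


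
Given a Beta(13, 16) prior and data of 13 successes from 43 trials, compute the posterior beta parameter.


Number of failures = 43 - 13 = 30
Posterior beta = 16 + 30 = 46

46


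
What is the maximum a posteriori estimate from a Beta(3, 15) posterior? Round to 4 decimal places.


The MAP estimate equals the mode of the distribution.
Mode of Beta(a,b) = (a-1)/(a+b-2)
= 2/16
= 0.125

0.125


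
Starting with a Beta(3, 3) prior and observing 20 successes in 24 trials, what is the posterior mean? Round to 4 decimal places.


Posterior parameters: alpha = 3 + 20 = 23
beta = 3 + 4 = 7
Posterior mean = alpha / (alpha + beta) = 23 / 30
= 0.7667

0.7667


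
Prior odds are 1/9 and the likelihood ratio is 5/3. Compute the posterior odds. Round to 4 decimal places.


Posterior odds = prior odds * likelihood ratio
= (1/9) * (5/3)
= 5 / 27
= 0.1852

0.1852


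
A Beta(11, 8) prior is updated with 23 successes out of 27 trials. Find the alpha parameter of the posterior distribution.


In the Beta-Binomial conjugate update:
alpha_post = alpha_prior + successes
= 11 + 23
= 34

34


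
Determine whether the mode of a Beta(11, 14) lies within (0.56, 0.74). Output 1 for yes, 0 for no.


First find the mode: (a-1)/(a+b-2) = 0.4348
Is 0.4348 in (0.56, 0.74)? 0

0


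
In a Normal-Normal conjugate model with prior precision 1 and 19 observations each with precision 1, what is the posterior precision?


Posterior precision = prior precision + n * observation precision
= 1 + 19 * 1
= 1 + 19 = 20

20


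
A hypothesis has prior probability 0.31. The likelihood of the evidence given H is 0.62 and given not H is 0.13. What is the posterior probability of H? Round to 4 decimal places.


Using Bayes' theorem:
P(E) = 0.31 * 0.62 + 0.69 * 0.13
P(E) = 0.2819
P(H|E) = (0.31 * 0.62) / 0.2819 = 0.6818

0.6818


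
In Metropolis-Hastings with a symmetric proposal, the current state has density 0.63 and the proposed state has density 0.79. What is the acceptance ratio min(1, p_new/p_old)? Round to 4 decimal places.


Ratio = p_new / p_old = 0.79 / 0.63 = 1.254
Acceptance = min(1, 1.254) = 1.0

1.0


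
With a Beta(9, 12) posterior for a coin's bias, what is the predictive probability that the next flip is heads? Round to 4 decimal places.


The predictive probability equals the posterior mean.
P(next = heads) = alpha / (alpha + beta)
= 9 / 21 = 0.4286

0.4286


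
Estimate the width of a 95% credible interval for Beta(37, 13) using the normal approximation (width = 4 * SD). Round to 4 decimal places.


For Beta(a,b): Var = ab/((a+b)^2(a+b+1))
Var = 0.0038, SD = 0.0614
Approximate 95% CI width = 4 * 0.0614 = 0.2457

0.2457


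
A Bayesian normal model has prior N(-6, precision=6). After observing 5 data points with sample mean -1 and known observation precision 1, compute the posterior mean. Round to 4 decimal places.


Posterior mean = (prior_precision * prior_mean + n * data_precision * data_mean) / (prior_precision + n * data_precision)
Numerator = 6*-6 + 5*1*-1 = -41
Denominator = 6 + 5*1 = 11
Posterior mean = -3.7273

-3.7273


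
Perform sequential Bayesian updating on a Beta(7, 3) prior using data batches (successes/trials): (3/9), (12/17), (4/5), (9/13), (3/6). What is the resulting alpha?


Accumulate successes: 31
Posterior alpha = prior alpha + sum of successes
= 7 + 31 = 38

38


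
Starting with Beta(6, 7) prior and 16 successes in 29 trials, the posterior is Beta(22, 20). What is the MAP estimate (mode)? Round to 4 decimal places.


The mode of Beta(a, b) when a > 1 and b > 1 is (a-1)/(a+b-2)
= (22 - 1) / (22 + 20 - 2)
= 21 / 40
= 0.525

0.525


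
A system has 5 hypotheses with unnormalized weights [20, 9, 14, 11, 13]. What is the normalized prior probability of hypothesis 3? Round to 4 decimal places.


The normalized prior is the weight divided by the total.
Total weight = 67
P(H3) = 14 / 67 = 0.209

0.209


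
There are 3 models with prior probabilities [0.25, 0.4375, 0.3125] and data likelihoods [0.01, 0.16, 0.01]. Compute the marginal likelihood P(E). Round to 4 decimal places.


P(E) = sum over models of P(M_i) * P(E|M_i)
= 0.25*0.01 + 0.4375*0.16 + 0.3125*0.01
= 0.0756

0.0756


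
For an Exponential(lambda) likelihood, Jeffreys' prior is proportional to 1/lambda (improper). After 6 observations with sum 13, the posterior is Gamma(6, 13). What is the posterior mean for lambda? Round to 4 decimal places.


Posterior = Gamma(n, sum_x) = Gamma(6, 13)
Posterior mean = shape/rate = 6/13
= 0.4615

0.4615


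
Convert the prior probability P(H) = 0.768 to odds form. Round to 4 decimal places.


P(not H) = 1 - 0.768 = 0.232
Odds = 0.768 / 0.232 = 3.3103

3.3103


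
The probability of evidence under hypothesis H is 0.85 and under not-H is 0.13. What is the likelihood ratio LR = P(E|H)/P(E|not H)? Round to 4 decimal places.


LR = 0.85 / 0.13
= 6.5385

6.5385


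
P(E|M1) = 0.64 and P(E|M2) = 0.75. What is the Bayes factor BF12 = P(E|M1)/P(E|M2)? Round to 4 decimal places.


Bayes factor BF12 = P(E|M1) / P(E|M2)
= 0.64 / 0.75
= 0.8533

0.8533


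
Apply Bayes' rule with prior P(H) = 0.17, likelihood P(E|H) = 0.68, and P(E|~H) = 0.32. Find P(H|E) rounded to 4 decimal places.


Step 1: Compute marginal P(E) = P(E|H)P(H) + P(E|~H)P(~H)
= 0.68*0.17 + 0.32*0.83 = 0.3812
Step 2: P(H|E) = P(E|H)P(H)/P(E) = 0.1156/0.3812
= 0.3033

0.3033


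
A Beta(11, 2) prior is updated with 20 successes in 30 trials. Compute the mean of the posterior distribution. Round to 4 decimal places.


After update: Beta(31, 12)
Mean = 31 / (31 + 12) = 31 / 43
= 0.7209

0.7209


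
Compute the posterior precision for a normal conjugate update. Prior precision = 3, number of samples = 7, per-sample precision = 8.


tau_post = tau_0 + n * tau
= 3 + 7 * 8 = 59

59


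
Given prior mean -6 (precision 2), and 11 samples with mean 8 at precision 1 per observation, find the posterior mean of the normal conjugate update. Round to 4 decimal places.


The posterior mean is a precision-weighted average of prior and data.
Post. prec. = 2 + 11 = 13
Post. mean = (-12 + 88)/13 = 76/13 = 5.8462

5.8462


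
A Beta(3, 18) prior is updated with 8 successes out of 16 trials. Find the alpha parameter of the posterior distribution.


In the Beta-Binomial conjugate update:
alpha_post = alpha_prior + successes
= 3 + 8
= 11

11


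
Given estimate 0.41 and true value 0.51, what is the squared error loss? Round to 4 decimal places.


Squared error = (estimate - true)^2
Difference = -0.1
Loss = -0.1^2 = 0.01

0.01


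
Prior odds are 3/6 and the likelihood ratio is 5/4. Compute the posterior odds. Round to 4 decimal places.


Posterior odds = prior odds * likelihood ratio
= (3/6) * (5/4)
= 15 / 24
= 0.625

0.625


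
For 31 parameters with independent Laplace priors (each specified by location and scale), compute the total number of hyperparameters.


A Laplace prior has 2 hyperparameters per parameter.
Total = 31 * 2 = 62

62


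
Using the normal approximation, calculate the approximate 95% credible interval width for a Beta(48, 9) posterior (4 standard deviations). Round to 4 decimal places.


Var(Beta) = 48*9/(57^2 * 58) = 0.0023
SD = 0.0479
Width ~ 4*SD = 0.1915

0.1915


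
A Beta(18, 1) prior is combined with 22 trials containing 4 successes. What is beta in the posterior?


In conjugate updating:
beta_posterior = beta_prior + (n - k)
= 1 + (22 - 4)
= 1 + 18 = 19

19


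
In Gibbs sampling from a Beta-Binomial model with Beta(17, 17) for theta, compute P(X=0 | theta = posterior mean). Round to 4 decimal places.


Posterior mean = alpha/(alpha+beta) = 17/34 = 0.5
P(X=0|theta=mean) = 1 - theta = 0.5

0.5


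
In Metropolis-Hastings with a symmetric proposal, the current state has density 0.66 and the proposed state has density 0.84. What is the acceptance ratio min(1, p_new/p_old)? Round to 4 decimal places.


Ratio = p_new / p_old = 0.84 / 0.66 = 1.2727
Acceptance = min(1, 1.2727) = 1.0

1.0


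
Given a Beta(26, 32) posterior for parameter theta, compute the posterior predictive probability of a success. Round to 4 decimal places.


For a Beta-Bernoulli model, the predictive probability is the mean:
P(success) = 26/(26+32) = 26/58 = 0.4483

0.4483


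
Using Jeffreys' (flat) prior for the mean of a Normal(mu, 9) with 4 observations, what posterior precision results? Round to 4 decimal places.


Flat prior means prior precision is 0.
Posterior precision = n / sigma^2 = 4/9 = 0.4444

0.4444


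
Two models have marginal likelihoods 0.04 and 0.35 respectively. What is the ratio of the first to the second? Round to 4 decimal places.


Evidence ratio = 0.04 / 0.35
= 0.1143

0.1143


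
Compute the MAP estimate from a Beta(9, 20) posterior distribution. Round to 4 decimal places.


MAP = mode of Beta distribution
= (alpha - 1)/(alpha + beta - 2)
= (9-1)/(9+20-2)
= 8/27 = 0.2963

0.2963


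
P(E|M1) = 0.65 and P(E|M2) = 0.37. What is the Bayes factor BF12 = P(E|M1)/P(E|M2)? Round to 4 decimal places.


Bayes factor BF12 = P(E|M1) / P(E|M2)
= 0.65 / 0.37
= 1.7568

1.7568


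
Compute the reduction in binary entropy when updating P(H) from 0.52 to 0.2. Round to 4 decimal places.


H_before = -p*log2(p) - (1-p)*log2(1-p) for p=0.52: 0.9988
H_after for p=0.2: 0.7219
Reduction = 0.9988 - 0.7219 = 0.2769

0.2769


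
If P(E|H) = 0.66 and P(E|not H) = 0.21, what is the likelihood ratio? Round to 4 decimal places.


Likelihood ratio = P(E|H) / P(E|not H)
= 0.66 / 0.21
= 3.1429

3.1429


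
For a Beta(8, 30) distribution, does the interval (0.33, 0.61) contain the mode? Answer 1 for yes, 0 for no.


Mode of Beta(a,b) = (a-1)/(a+b-2)
= (8-1)/(8+30-2) = 0.1944
Check: 0.33 <= 0.1944 <= 0.61?
Result: 0

0


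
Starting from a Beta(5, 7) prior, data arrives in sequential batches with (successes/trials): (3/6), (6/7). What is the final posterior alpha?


In sequential Bayesian updating, we sum all successes.
Total successes = 9
Final alpha = 5 + 9 = 14

14


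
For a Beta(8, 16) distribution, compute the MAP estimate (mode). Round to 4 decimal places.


MAP = mode = (a-1)/(a+b-2)
= (8-1)/(8+16-2)
= 7/22 = 0.3182

0.3182


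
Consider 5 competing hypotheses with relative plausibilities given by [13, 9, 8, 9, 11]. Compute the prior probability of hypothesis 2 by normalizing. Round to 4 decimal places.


Sum of weights = 13 + 9 + 8 + 9 + 11 = 50
Normalized prior for H2 = 9 / 50
= 0.18

0.18


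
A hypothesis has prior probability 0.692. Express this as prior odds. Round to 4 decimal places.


Odds = P(H) / P(not H) = 0.692 / 0.308
= 2.2468

2.2468


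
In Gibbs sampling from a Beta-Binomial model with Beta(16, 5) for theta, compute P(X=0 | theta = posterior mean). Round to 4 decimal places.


Posterior mean = alpha/(alpha+beta) = 16/21 = 0.7619
P(X=0|theta=mean) = 1 - theta = 0.2381

0.2381


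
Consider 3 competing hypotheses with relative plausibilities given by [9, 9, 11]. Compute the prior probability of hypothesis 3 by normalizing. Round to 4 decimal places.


Sum of weights = 9 + 9 + 11 = 29
Normalized prior for H3 = 11 / 29
= 0.3793

0.3793


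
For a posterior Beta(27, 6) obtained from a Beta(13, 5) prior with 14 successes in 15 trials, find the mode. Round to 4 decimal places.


Mode = (alpha - 1) / (alpha + beta - 2)
= 26 / 31
= 0.8387

0.8387


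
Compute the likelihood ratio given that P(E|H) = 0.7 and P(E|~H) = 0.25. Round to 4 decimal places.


LR = P(E|H) / P(E|~H)
= 0.7 / 0.25 = 2.8

2.8


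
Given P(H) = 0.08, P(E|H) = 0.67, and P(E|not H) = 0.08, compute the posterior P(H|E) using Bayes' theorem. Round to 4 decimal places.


By Bayes' theorem: P(H|E) = P(E|H)*P(H) / P(E)
P(E) = P(E|H)*P(H) + P(E|not H)*P(not H)
P(E) = 0.67*0.08 + 0.08*0.92 = 0.1272
P(H|E) = 0.67*0.08 / 0.1272 = 0.4214

0.4214


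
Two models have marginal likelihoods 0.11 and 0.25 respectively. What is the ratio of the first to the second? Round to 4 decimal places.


Evidence ratio = 0.11 / 0.25
= 0.44

0.44


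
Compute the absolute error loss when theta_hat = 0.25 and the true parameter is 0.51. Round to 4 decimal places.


L = |theta_hat - theta_true|
= |0.25 - 0.51| = 0.26

0.26


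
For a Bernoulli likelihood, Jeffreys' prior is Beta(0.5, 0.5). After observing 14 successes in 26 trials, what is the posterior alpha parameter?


Jeffreys' prior for Bernoulli is Beta(0.5, 0.5).
Posterior is Beta(0.5 + k, 0.5 + n - k).
Posterior alpha = 0.5 + k = 0.5 + 14 = 14.5

14.5


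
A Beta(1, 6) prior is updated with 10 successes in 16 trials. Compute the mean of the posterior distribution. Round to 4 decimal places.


After update: Beta(11, 12)
Mean = 11 / (11 + 12) = 11 / 23
= 0.4783

0.4783


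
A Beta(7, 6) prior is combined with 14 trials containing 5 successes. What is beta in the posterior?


In conjugate updating:
beta_posterior = beta_prior + (n - k)
= 6 + (14 - 5)
= 6 + 9 = 15

15


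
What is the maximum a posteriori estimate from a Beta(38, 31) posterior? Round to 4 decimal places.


The MAP estimate equals the mode of the distribution.
Mode of Beta(a,b) = (a-1)/(a+b-2)
= 37/67
= 0.5522

0.5522


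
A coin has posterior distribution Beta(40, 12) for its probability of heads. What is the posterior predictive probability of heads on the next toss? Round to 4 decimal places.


Posterior predictive = E[theta] = alpha/(alpha+beta)
= 40/52
= 0.7692

0.7692


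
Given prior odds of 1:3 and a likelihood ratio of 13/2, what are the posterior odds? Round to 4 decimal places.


Posterior odds = prior odds * LR
Prior odds = 1/3 = 0.3333
LR = 13/2 = 6.5
Posterior odds = 0.3333 * 6.5 = 2.1667

2.1667


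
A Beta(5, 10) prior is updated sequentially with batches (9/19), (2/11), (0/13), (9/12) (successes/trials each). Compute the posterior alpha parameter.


Sequential conjugate updating is equivalent to a single batch update.
Total successes across all batches = 20
alpha_posterior = alpha_prior + total_successes = 5 + 20
= 25

25


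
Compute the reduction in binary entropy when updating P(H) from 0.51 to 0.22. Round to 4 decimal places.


H_before = -p*log2(p) - (1-p)*log2(1-p) for p=0.51: 0.9997
H_after for p=0.22: 0.7602
Reduction = 0.9997 - 0.7602 = 0.2395

0.2395


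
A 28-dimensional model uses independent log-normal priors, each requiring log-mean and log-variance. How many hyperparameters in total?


Per parameter: 2 (log-mean and log-variance).
Total = 28 * 2 = 56

56


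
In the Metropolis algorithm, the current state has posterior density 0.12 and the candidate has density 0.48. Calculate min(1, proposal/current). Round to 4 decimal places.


Ratio = 0.48/0.12 = 4.0
Acceptance probability = min(1, 4.0)
= 1.0

1.0


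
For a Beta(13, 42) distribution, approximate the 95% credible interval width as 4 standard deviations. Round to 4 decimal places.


Variance of Beta(a,b) = ab / ((a+b)^2 * (a+b+1))
= 13*42 / ((55)^2 * 56)
= 0.0032
SD = sqrt(0.0032) = 0.0568
Width = 4 * SD = 0.2271

0.2271


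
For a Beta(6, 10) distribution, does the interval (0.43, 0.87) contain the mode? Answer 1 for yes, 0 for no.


Mode of Beta(a,b) = (a-1)/(a+b-2)
= (6-1)/(6+10-2) = 0.3571
Check: 0.43 <= 0.3571 <= 0.87?
Result: 0

0


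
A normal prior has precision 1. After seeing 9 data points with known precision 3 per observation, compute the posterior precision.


In the conjugate normal model, precisions add:
tau_posterior = tau_prior + n * tau_data
= 1 + 9*3 = 28

28


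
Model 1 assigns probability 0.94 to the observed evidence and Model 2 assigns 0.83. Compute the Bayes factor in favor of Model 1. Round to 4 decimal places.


BF = P(data|M1) / P(data|M2)
= 0.94 / 0.83 = 1.1325

1.1325


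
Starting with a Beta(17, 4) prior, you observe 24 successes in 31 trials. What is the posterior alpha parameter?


For a Beta-Binomial conjugate model:
Posterior alpha = prior alpha + number of successes
= 17 + 24 = 41

41


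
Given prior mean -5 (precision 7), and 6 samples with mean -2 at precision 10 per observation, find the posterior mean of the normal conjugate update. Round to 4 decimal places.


The posterior mean is a precision-weighted average of prior and data.
Post. prec. = 7 + 60 = 67
Post. mean = (-35 + -120)/67 = -155/67 = -2.3134

-2.3134


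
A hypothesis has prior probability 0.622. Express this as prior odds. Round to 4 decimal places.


Odds = P(H) / P(not H) = 0.622 / 0.378
= 1.6455

1.6455


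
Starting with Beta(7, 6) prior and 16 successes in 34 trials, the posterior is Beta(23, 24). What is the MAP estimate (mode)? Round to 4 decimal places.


The mode of Beta(a, b) when a > 1 and b > 1 is (a-1)/(a+b-2)
= (23 - 1) / (23 + 24 - 2)
= 22 / 45
= 0.4889

0.4889


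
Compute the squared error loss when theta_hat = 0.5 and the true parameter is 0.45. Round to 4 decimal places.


L = (theta_hat - theta_true)^2
= (0.5 - 0.45)^2
= 0.05^2 = 0.0025

0.0025


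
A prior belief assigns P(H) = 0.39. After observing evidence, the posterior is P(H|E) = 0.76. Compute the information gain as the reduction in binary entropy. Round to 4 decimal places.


H(prior) = -0.39*log2(0.39) - 0.61*log2(0.61)
= 0.9648
H(post) = -0.76*log2(0.76) - 0.24*log2(0.24)
= 0.795
IG = 0.9648 - 0.795 = 0.1698

0.1698


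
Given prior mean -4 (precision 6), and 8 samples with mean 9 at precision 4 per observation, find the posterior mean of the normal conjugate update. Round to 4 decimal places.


The posterior mean is a precision-weighted average of prior and data.
Post. prec. = 6 + 32 = 38
Post. mean = (-24 + 288)/38 = 264/38 = 6.9474

6.9474


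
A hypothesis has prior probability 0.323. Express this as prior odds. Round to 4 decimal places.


Odds = P(H) / P(not H) = 0.323 / 0.677
= 0.4771

0.4771


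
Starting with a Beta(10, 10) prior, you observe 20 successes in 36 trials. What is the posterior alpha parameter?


For a Beta-Binomial conjugate model:
Posterior alpha = prior alpha + number of successes
= 10 + 20 = 30

30


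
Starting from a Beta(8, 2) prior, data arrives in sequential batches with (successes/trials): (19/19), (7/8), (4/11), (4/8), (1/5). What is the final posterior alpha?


In sequential Bayesian updating, we sum all successes.
Total successes = 35
Final alpha = 8 + 35 = 43

43


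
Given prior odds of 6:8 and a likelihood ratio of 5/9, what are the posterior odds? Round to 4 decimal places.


Posterior odds = prior odds * LR
Prior odds = 6/8 = 0.75
LR = 5/9 = 0.5556
Posterior odds = 0.75 * 0.5556 = 0.4167

0.4167


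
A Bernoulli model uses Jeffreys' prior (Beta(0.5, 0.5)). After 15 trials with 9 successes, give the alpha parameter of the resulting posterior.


Posterior = Beta(prior_alpha + successes, prior_beta + failures)
= Beta(0.5 + 9, 0.5 + 6)
Posterior alpha = 0.5 + k = 0.5 + 9 = 9.5

9.5


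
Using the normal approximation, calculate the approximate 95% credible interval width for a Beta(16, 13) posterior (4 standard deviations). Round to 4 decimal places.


Var(Beta) = 16*13/(29^2 * 30) = 0.0082
SD = 0.0908
Width ~ 4*SD = 0.3632

0.3632


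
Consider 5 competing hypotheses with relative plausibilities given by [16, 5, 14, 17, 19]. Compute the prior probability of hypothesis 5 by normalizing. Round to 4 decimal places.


Sum of weights = 16 + 5 + 14 + 17 + 19 = 71
Normalized prior for H5 = 19 / 71
= 0.2676

0.2676


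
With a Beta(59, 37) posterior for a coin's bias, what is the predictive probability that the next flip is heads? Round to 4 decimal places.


The predictive probability equals the posterior mean.
P(next = heads) = alpha / (alpha + beta)
= 59 / 96 = 0.6146

0.6146


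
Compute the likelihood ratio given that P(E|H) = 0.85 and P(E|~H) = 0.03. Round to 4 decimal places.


LR = P(E|H) / P(E|~H)
= 0.85 / 0.03 = 28.3333

28.3333


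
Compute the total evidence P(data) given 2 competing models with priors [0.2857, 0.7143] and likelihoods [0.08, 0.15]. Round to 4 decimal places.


Marginal likelihood = sum P(model_i) * P(data|model_i)
Model 1: 0.2857 * 0.08 = 0.0229
Model 2: 0.7143 * 0.15 = 0.1071
Total = 0.13

0.13


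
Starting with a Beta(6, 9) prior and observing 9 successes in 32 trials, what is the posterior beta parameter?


Posterior beta = prior beta + failures
Failures = 32 - 9 = 23
beta_post = 9 + 23 = 32

32


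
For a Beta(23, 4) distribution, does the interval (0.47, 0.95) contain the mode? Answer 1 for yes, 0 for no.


Mode of Beta(a,b) = (a-1)/(a+b-2)
= (23-1)/(23+4-2) = 0.88
Check: 0.47 <= 0.88 <= 0.95?
Result: 1

1


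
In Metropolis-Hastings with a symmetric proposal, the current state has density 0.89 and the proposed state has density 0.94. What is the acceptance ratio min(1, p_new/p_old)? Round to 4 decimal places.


Ratio = p_new / p_old = 0.94 / 0.89 = 1.0562
Acceptance = min(1, 1.0562) = 1.0

1.0


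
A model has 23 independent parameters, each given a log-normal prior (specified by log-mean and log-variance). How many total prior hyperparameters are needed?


Each log-normal prior needs 2 hyperparameters (log-mean and log-variance).
Total = 2 * 23 = 46

46


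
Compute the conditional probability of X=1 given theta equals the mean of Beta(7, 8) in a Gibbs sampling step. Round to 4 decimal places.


Mean of Beta(7, 8) = 0.4667
P(X=1 | theta=0.4667) = 0.4667

0.4667


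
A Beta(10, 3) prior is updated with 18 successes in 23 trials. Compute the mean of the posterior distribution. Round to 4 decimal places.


After update: Beta(28, 8)
Mean = 28 / (28 + 8) = 28 / 36
= 0.7778

0.7778


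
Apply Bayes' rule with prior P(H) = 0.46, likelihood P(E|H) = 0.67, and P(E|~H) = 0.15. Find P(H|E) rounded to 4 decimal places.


Step 1: Compute marginal P(E) = P(E|H)P(H) + P(E|~H)P(~H)
= 0.67*0.46 + 0.15*0.54 = 0.3892
Step 2: P(H|E) = P(E|H)P(H)/P(E) = 0.3082/0.3892
= 0.7919

0.7919


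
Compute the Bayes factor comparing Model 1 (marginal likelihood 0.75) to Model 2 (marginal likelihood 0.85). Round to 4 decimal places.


BF12 = marginal likelihood of M1 / marginal likelihood of M2
= 0.75/0.85
= 0.8824

0.8824


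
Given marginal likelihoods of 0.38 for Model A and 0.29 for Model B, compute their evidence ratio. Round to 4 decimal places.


Ratio = ML(A) / ML(B) = 0.38/0.29
= 1.3103

1.3103


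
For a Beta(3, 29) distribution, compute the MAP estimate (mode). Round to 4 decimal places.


MAP = mode = (a-1)/(a+b-2)
= (3-1)/(3+29-2)
= 2/30 = 0.0667

0.0667


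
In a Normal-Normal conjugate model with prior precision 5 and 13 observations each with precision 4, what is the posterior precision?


Posterior precision = prior precision + n * observation precision
= 5 + 13 * 4
= 5 + 52 = 57

57


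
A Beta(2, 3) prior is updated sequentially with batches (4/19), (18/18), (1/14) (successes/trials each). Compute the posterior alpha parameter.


Sequential conjugate updating is equivalent to a single batch update.
Total successes across all batches = 23
alpha_posterior = alpha_prior + total_successes = 2 + 23
= 25

25


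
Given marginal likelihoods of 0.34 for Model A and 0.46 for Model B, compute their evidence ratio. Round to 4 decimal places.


Ratio = ML(A) / ML(B) = 0.34/0.46
= 0.7391

0.7391


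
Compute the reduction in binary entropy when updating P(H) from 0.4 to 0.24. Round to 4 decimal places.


H_before = -p*log2(p) - (1-p)*log2(1-p) for p=0.4: 0.971
H_after for p=0.24: 0.795
Reduction = 0.971 - 0.795 = 0.1759

0.1759


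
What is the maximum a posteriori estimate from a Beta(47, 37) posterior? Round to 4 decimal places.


The MAP estimate equals the mode of the distribution.
Mode of Beta(a,b) = (a-1)/(a+b-2)
= 46/82
= 0.561

0.561


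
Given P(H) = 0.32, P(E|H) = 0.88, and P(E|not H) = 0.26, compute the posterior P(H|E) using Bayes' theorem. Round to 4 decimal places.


By Bayes' theorem: P(H|E) = P(E|H)*P(H) / P(E)
P(E) = P(E|H)*P(H) + P(E|not H)*P(not H)
P(E) = 0.88*0.32 + 0.26*0.68 = 0.4584
P(H|E) = 0.88*0.32 / 0.4584 = 0.6143

0.6143


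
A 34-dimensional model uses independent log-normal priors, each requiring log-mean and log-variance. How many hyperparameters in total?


Per parameter: 2 (log-mean and log-variance).
Total = 34 * 2 = 68

68


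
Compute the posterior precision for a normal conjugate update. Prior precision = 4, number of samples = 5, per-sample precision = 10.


tau_post = tau_0 + n * tau
= 4 + 5 * 10 = 54

54


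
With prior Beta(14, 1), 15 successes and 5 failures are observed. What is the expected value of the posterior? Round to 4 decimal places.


Posterior = Beta(29, 6)
E[theta] = alpha/(alpha+beta)
= 29/35 = 0.8286

0.8286


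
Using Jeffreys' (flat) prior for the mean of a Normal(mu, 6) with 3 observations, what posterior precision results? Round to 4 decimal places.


Flat prior means prior precision is 0.
Posterior precision = n / sigma^2 = 3/6 = 0.5

0.5


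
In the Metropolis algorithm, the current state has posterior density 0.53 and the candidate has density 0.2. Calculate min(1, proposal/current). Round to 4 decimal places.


Ratio = 0.2/0.53 = 0.3774
Acceptance probability = min(1, 0.3774)
= 0.3774

0.3774


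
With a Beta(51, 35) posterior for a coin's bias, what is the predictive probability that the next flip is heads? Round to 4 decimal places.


The predictive probability equals the posterior mean.
P(next = heads) = alpha / (alpha + beta)
= 51 / 86 = 0.593

0.593


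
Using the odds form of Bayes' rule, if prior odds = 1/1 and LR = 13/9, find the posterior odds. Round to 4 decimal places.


Bayes' rule in odds form: posterior odds = prior odds * LR
= (1 * 13) / (1 * 9)
= 13/9 = 1.4444

1.4444


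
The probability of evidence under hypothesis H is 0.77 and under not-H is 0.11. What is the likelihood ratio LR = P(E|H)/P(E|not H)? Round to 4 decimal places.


LR = 0.77 / 0.11
= 7.0

7.0


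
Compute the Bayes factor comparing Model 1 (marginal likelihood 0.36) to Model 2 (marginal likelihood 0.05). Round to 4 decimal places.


BF12 = marginal likelihood of M1 / marginal likelihood of M2
= 0.36/0.05
= 7.2

7.2


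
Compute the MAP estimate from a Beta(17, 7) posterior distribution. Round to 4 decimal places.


MAP = mode of Beta distribution
= (alpha - 1)/(alpha + beta - 2)
= (17-1)/(17+7-2)
= 16/22 = 0.7273

0.7273


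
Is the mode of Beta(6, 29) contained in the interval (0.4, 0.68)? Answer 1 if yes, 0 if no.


Mode = (a-1)/(a+b-2) = 5/33 = 0.1515
Interval: (0.4, 0.68)
Contains mode? 0

0


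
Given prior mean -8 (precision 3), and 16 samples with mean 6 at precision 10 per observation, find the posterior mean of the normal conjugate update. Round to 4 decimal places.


The posterior mean is a precision-weighted average of prior and data.
Post. prec. = 3 + 160 = 163
Post. mean = (-24 + 960)/163 = 936/163 = 5.7423

5.7423


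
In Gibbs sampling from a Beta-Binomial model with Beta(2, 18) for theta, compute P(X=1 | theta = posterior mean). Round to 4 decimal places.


Posterior mean = alpha/(alpha+beta) = 2/20 = 0.1
P(X=1|theta=mean) = theta = 0.1

0.1


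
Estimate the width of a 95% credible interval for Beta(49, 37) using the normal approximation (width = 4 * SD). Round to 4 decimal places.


For Beta(a,b): Var = ab/((a+b)^2(a+b+1))
Var = 0.0028, SD = 0.0531
Approximate 95% CI width = 4 * 0.0531 = 0.2123

0.2123


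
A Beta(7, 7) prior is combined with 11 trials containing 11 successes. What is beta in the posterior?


In conjugate updating:
beta_posterior = beta_prior + (n - k)
= 7 + (11 - 11)
= 7 + 0 = 7

7


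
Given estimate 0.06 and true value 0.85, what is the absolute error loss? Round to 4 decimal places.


Absolute error = |estimate - true|
= |-0.79| = 0.79

0.79


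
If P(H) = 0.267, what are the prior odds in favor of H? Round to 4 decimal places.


Prior odds = P(H) / (1 - P(H))
= 0.267 / 0.733
= 0.3643

0.3643


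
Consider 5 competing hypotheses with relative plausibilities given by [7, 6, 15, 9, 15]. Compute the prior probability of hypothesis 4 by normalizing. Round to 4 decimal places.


Sum of weights = 7 + 6 + 15 + 9 + 15 = 52
Normalized prior for H4 = 9 / 52
= 0.1731

0.1731


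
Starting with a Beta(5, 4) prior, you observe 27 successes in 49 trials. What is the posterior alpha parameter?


For a Beta-Binomial conjugate model:
Posterior alpha = prior alpha + number of successes
= 5 + 27 = 32

32


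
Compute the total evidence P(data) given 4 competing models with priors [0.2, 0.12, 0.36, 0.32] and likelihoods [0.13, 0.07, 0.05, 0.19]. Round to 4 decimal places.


Marginal likelihood = sum P(model_i) * P(data|model_i)
Model 1: 0.2 * 0.13 = 0.026
Model 2: 0.12 * 0.07 = 0.0084
Model 3: 0.36 * 0.05 = 0.018
Model 4: 0.32 * 0.19 = 0.0608
Total = 0.1132

0.1132


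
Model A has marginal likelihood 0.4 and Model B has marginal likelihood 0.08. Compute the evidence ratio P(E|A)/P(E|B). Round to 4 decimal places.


Evidence ratio = P(E|A) / P(E|B)
= 0.4 / 0.08
= 5.0

5.0


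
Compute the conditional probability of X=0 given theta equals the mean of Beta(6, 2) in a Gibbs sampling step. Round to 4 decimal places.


Mean of Beta(6, 2) = 0.75
P(X=0 | theta=0.75) = 0.25

0.25


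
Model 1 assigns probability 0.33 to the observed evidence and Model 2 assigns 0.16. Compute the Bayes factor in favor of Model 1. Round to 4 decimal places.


BF = P(data|M1) / P(data|M2)
= 0.33 / 0.16 = 2.0625

2.0625


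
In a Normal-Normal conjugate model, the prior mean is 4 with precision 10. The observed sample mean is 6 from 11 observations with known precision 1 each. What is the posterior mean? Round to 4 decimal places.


Posterior precision = tau0 + n*tau = 10 + 11*1 = 21
Posterior mean = (tau0*mu0 + n*tau*xbar) / posterior_precision
= (10*4 + 11*1*6) / 21
= 106 / 21 = 5.0476

5.0476


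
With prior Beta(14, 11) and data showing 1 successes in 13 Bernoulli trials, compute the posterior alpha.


Conjugate update: alpha_posterior = alpha_prior + k
= 14 + 1 = 15

15


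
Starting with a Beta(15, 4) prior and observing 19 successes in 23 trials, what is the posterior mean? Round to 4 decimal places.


Posterior parameters: alpha = 15 + 19 = 34
beta = 4 + 4 = 8
Posterior mean = alpha / (alpha + beta) = 34 / 42
= 0.8095

0.8095


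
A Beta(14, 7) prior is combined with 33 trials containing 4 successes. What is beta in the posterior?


In conjugate updating:
beta_posterior = beta_prior + (n - k)
= 7 + (33 - 4)
= 7 + 29 = 36

36


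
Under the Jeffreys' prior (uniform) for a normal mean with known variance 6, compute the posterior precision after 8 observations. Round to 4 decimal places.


Prior precision = 0 (flat prior).
Post. prec. = 0 + n/var = 8/6 = 1.3333

1.3333


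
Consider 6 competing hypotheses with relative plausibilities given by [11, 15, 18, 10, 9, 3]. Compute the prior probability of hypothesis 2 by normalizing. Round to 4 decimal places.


Sum of weights = 11 + 15 + 18 + 10 + 9 + 3 = 66
Normalized prior for H2 = 15 / 66
= 0.2273

0.2273


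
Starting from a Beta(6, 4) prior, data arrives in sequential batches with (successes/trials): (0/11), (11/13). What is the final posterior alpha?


In sequential Bayesian updating, we sum all successes.
Total successes = 11
Final alpha = 6 + 11 = 17

17


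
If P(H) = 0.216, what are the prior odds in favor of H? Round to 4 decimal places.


Prior odds = P(H) / (1 - P(H))
= 0.216 / 0.784
= 0.2755

0.2755


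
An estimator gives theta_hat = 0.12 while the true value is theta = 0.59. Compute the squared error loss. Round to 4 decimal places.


The squared error loss is (theta_hat - theta)^2
= (0.12 - 0.59)^2
= (-0.47)^2 = 0.2209

0.2209


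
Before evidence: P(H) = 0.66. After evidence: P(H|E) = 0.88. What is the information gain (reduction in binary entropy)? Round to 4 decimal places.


Prior entropy = 0.9248
Posterior entropy = 0.5294
Information gain = 0.9248 - 0.5294 = 0.3955

0.3955
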